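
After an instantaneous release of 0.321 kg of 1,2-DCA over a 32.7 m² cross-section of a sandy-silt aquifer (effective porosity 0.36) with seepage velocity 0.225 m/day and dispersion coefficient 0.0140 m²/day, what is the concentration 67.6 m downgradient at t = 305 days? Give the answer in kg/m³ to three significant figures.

For an instantaneous plane source, C(x,t) = M/(n_e·A·√(4πDt)) · exp(−(x−vt)²/(4Dt)), with n_e·A the pore (flow) area.
Plume center vt = 0.225 × 305 = 68.625 m, so the well at 67.6 m is 1.025 m upgradient of the peak.
√(4πDt) = 7.325 m, giving peak height M/(n_e·A·√(4πDt)) = 0.321/(0.36 × 32.7 × 7.325) = 0.003723 kg/m³.
(x−vt)²/(4Dt) = (-1.025)²/(4 × 0.0140 × 305) = 0.06151; exp(−0.06151) = 0.9403.
C = 0.003723 × 0.9403 = 0.00350 kg/m³.

0.00350 kg/m³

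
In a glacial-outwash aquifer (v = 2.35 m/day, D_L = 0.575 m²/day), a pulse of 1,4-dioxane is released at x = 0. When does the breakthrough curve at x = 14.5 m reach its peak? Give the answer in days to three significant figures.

For the 1D instantaneous-source solution, setting ∂C/∂t = 0 at fixed x gives v²t² + 2Dt − x² = 0, so t = (√(D² + v²x²) − D)/v².
√(D² + v²x²) = √(0.575² + 2.35² × 14.5²) = 34.08; v² = 5.5225.
t = (34.08 − 0.575)/5.5225 = 6.07 days (vs. the pure-advection estimate x/v = 6.17 d).

6.07 days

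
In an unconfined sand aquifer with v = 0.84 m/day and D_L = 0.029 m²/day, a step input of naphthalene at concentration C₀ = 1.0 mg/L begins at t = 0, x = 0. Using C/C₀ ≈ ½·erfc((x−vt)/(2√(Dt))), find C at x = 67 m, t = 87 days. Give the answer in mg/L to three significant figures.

0.997 mg/L

For a continuous step input, C/C₀ ≈ ½·erfc((x−vt)/(2√(Dt))).
vt = 0.84 × 87 = 73.08 m and 2√(Dt) = 2√(0.029 × 87) = 3.177 m.
Argument (x−vt)/(2√(Dt)) = (67 − 73.08)/3.177 = -1.914; ½·erfc(-1.914) = 0.9966.
C = 1.0 × 0.9966 = 0.997 mg/L.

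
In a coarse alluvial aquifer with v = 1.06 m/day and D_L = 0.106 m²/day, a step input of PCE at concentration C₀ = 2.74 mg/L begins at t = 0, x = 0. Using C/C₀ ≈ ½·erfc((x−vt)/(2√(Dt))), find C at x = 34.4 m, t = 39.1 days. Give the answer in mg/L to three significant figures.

For a continuous step input, C/C₀ ≈ ½·erfc((x−vt)/(2√(Dt))).
vt = 1.06 × 39.1 = 41.446 m and 2√(Dt) = 2√(0.106 × 39.1) = 4.072 m.
Argument (x−vt)/(2√(Dt)) = (34.4 − 41.446)/4.072 = -1.730; ½·erfc(-1.730) = 0.9928.
C = 2.74 × 0.9928 = 2.72 mg/L.

2.72 mg/L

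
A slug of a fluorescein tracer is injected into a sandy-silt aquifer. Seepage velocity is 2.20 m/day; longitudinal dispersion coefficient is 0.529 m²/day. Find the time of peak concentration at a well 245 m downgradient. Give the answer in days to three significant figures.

For the 1D instantaneous-source solution, setting ∂C/∂t = 0 at fixed x gives v²t² + 2Dt − x² = 0, so t = (√(D² + v²x²) − D)/v².
√(D² + v²x²) = √(0.529² + 2.20² × 245²) = 539.0; v² = 4.84.
t = (539.0 − 0.529)/4.84 = 111 days (vs. the pure-advection estimate x/v = 111 d).

111 days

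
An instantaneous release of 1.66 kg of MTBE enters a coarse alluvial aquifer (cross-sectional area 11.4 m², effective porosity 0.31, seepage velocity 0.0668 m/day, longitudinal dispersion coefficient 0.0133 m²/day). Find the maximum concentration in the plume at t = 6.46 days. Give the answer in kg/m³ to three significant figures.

The peak of an instantaneous 1D plume sits at x = vt; there the Gaussian factor is 1 and C_max = M/(n_e·A·√(4πDt)), where n_e·A is the pore area the mass is dissolved in.
√(4πDt) = √(4π × 0.0133 × 6.46) = 1.039 m, so C_max = 1.66/(0.31 × 11.4 × 1.039) = 0.452 kg/m³.

0.452 kg/m³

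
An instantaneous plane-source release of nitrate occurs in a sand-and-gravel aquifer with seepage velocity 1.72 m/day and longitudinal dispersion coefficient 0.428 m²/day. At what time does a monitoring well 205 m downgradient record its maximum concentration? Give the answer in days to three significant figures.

119 days

For the 1D instantaneous-source solution, setting ∂C/∂t = 0 at fixed x gives v²t² + 2Dt − x² = 0, so t = (√(D² + v²x²) − D)/v².
√(D² + v²x²) = √(0.428² + 1.72² × 205²) = 352.6; v² = 2.9584.
t = (352.6 − 0.428)/2.9584 = 119 days (vs. the pure-advection estimate x/v = 119 d).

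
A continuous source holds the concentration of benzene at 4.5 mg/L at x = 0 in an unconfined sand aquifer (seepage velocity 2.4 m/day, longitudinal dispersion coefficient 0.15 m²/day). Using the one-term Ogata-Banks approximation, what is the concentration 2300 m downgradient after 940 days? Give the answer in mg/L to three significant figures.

For a continuous step input, C/C₀ ≈ ½·erfc((x−vt)/(2√(Dt))).
vt = 2.4 × 940 = 2256 m and 2√(Dt) = 2√(0.15 × 940) = 23.75 m.
Argument (x−vt)/(2√(Dt)) = (2300 − 2256)/23.75 = 1.853; ½·erfc(1.853) = 0.004390.
C = 4.5 × 0.004390 = 0.0198 mg/L.

0.0198 mg/L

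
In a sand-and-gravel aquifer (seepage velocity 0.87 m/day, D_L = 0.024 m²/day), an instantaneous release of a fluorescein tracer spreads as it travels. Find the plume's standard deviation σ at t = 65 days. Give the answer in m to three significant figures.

1.77 m

Dispersive spreading gives a Gaussian with σ² = 2Dt; advection only shifts the center.
σ = √(2 × 0.024 × 65) = 1.77 m.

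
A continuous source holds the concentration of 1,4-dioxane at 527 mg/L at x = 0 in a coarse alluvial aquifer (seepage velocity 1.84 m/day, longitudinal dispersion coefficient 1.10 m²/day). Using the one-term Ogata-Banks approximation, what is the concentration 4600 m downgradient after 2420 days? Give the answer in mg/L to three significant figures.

11.5 mg/L

For a continuous step input, C/C₀ ≈ ½·erfc((x−vt)/(2√(Dt))).
vt = 1.84 × 2420 = 4452.8 m and 2√(Dt) = 2√(1.10 × 2420) = 103.2 m.
Argument (x−vt)/(2√(Dt)) = (4600 − 4452.8)/103.2 = 1.426; ½·erfc(1.426) = 0.02187.
C = 527 × 0.02187 = 11.5 mg/L.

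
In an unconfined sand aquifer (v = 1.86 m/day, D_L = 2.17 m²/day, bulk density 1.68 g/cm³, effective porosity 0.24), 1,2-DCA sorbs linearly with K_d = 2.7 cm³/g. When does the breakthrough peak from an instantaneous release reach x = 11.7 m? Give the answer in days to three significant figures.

113 days

Retardation factor R = 1 + ρ_b·K_d/n = 1 + 1.68 × 2.7/0.24 = 19.90.
Sorption retards both mechanisms: v_R = v/R = 0.09347 m/day, D_R = D/R = 0.1090 m²/day.
Peak time from v_R²t² + 2D_R t − x² = 0: t = (√(D_R² + v_R²x²) − D_R)/v_R².
√(D_R² + v_R²x²) = √(0.1090² + 0.09347² × 11.7²) = 1.099; v_R² = 0.008737.
t = (1.099 − 0.1090)/0.008737 = 113 days.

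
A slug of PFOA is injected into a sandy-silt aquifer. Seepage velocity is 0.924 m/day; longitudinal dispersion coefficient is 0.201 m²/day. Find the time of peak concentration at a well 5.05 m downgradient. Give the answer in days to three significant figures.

5.24 days

For the 1D instantaneous-source solution, setting ∂C/∂t = 0 at fixed x gives v²t² + 2Dt − x² = 0, so t = (√(D² + v²x²) − D)/v².
√(D² + v²x²) = √(0.201² + 0.924² × 5.05²) = 4.671; v² = 0.853776.
t = (4.671 − 0.201)/0.853776 = 5.24 days (vs. the pure-advection estimate x/v = 5.47 d).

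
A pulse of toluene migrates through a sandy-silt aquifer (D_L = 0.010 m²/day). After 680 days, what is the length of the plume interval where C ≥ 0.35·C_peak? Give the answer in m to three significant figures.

10.7 m

The plume is Gaussian with σ = √(2Dt) = √(2 × 0.010 × 680) = 3.688 m.
C/C_peak = exp(−Δx²/(2σ²)) = 0.35 ⇒ Δx = σ·√(−2 ln 0.35) = 3.688 × 1.449 = 5.344 m.
Width = 2Δx = 10.7 m.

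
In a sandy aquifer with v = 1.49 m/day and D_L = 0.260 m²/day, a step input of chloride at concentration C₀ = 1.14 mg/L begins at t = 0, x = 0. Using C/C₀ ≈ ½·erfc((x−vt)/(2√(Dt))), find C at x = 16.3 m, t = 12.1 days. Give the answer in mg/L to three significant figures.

0.860 mg/L

For a continuous step input, C/C₀ ≈ ½·erfc((x−vt)/(2√(Dt))).
vt = 1.49 × 12.1 = 18.029 m and 2√(Dt) = 2√(0.260 × 12.1) = 3.547 m.
Argument (x−vt)/(2√(Dt)) = (16.3 − 18.029)/3.547 = -0.4875; ½·erfc(-0.4875) = 0.7547.
C = 1.14 × 0.7547 = 0.860 mg/L.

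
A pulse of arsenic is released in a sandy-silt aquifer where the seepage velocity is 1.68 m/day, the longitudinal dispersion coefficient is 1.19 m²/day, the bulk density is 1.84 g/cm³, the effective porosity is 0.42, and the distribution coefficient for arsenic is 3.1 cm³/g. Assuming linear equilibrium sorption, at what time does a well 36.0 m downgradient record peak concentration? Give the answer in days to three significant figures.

306 days

Retardation factor R = 1 + ρ_b·K_d/n = 1 + 1.84 × 3.1/0.42 = 14.58.
Sorption retards both mechanisms: v_R = v/R = 0.1152 m/day, D_R = D/R = 0.08162 m²/day.
Peak time from v_R²t² + 2D_R t − x² = 0: t = (√(D_R² + v_R²x²) − D_R)/v_R².
√(D_R² + v_R²x²) = √(0.08162² + 0.1152² × 36.0²) = 4.148; v_R² = 0.01327.
t = (4.148 − 0.08162)/0.01327 = 306 days.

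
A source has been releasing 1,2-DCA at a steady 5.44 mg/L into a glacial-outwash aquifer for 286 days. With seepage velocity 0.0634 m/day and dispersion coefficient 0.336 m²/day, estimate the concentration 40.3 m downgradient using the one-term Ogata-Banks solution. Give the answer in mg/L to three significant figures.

0.299 mg/L

For a continuous step input, C/C₀ ≈ ½·erfc((x−vt)/(2√(Dt))).
vt = 0.0634 × 286 = 18.1324 m and 2√(Dt) = 2√(0.336 × 286) = 19.61 m.
Argument (x−vt)/(2√(Dt)) = (40.3 − 18.1324)/19.61 = 1.130; ½·erfc(1.130) = 0.05501.
C = 5.44 × 0.05501 = 0.299 mg/L.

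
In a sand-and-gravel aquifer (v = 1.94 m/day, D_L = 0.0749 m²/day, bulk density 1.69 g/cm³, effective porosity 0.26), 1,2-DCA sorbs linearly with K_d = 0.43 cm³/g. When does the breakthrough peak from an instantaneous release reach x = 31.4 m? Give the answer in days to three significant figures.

Retardation factor R = 1 + ρ_b·K_d/n = 1 + 1.69 × 0.43/0.26 = 3.795.
Sorption retards both mechanisms: v_R = v/R = 0.5112 m/day, D_R = D/R = 0.01974 m²/day.
Peak time from v_R²t² + 2D_R t − x² = 0: t = (√(D_R² + v_R²x²) − D_R)/v_R².
√(D_R² + v_R²x²) = √(0.01974² + 0.5112² × 31.4²) = 16.05; v_R² = 0.2613.
t = (16.05 − 0.01974)/0.2613 = 61.3 days.

61.3 days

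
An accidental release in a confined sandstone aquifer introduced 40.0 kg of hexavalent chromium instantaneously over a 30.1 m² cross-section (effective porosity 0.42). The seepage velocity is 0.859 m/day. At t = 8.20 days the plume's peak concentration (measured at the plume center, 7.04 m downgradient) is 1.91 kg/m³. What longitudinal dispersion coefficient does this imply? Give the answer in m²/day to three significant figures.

0.0266 m²/day

At the plume center C_max = M/(n_e·A·√(4πDt)), so D = M²/(4πt·(n_e·A·C_max)²).
n_e·A·C_max = 0.42 × 30.1 × 1.91 = 24.15 kg/m.
D = 40.0²/(4π × 8.20 × 24.15²) = 0.0266 m²/day.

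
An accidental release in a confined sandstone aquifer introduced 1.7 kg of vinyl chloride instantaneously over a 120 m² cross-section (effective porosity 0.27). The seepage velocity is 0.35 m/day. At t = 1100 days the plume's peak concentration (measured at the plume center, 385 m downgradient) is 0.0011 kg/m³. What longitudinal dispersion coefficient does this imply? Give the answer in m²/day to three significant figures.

At the plume center C_max = M/(n_e·A·√(4πDt)), so D = M²/(4πt·(n_e·A·C_max)²).
n_e·A·C_max = 0.27 × 120 × 0.0011 = 0.03564 kg/m.
D = 1.7²/(4π × 1100 × 0.03564²) = 0.165 m²/day.

0.165 m²/day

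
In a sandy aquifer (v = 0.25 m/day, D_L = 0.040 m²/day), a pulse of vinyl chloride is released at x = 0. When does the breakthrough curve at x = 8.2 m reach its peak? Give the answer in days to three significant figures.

For the 1D instantaneous-source solution, setting ∂C/∂t = 0 at fixed x gives v²t² + 2Dt − x² = 0, so t = (√(D² + v²x²) − D)/v².
√(D² + v²x²) = √(0.040² + 0.25² × 8.2²) = 2.050; v² = 0.0625.
t = (2.050 − 0.040)/0.0625 = 32.2 days (vs. the pure-advection estimate x/v = 32.8 d).

32.2 days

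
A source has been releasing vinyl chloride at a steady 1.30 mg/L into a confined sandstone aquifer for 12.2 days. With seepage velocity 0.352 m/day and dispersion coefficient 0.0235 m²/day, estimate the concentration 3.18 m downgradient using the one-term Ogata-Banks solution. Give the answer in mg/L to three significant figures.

1.21 mg/L

For a continuous step input, C/C₀ ≈ ½·erfc((x−vt)/(2√(Dt))).
vt = 0.352 × 12.2 = 4.2944 m and 2√(Dt) = 2√(0.0235 × 12.2) = 1.071 m.
Argument (x−vt)/(2√(Dt)) = (3.18 − 4.2944)/1.071 = -1.041; ½·erfc(-1.041) = 0.9295.
C = 1.30 × 0.9295 = 1.21 mg/L.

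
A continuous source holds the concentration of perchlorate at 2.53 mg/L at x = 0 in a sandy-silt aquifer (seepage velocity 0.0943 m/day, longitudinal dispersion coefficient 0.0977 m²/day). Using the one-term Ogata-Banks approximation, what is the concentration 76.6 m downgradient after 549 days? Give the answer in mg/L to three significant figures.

0.0209 mg/L

For a continuous step input, C/C₀ ≈ ½·erfc((x−vt)/(2√(Dt))).
vt = 0.0943 × 549 = 51.7707 m and 2√(Dt) = 2√(0.0977 × 549) = 14.65 m.
Argument (x−vt)/(2√(Dt)) = (76.6 − 51.7707)/14.65 = 1.695; ½·erfc(1.695) = 0.008263.
C = 2.53 × 0.008263 = 0.0209 mg/L.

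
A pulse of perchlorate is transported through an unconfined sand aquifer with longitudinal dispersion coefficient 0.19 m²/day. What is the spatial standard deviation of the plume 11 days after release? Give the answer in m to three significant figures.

Dispersive spreading gives a Gaussian with σ² = 2Dt; advection only shifts the center.
σ = √(2 × 0.19 × 11) = 2.04 m.

2.04 m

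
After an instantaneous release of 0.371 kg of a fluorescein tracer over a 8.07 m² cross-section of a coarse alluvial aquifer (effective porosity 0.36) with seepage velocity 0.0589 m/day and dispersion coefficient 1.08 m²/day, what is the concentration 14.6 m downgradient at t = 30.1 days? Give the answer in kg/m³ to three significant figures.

For an instantaneous plane source, C(x,t) = M/(n_e·A·√(4πDt)) · exp(−(x−vt)²/(4Dt)), with n_e·A the pore (flow) area.
Plume center vt = 0.0589 × 30.1 = 1.77289 m, so the well at 14.6 m is 12.82711 m downgradient of the peak.
√(4πDt) = 20.21 m, giving peak height M/(n_e·A·√(4πDt)) = 0.371/(0.36 × 8.07 × 20.21) = 0.006319 kg/m³.
(x−vt)²/(4Dt) = (12.82711)²/(4 × 1.08 × 30.1) = 1.265; exp(−1.265) = 0.2822.
C = 0.006319 × 0.2822 = 0.00178 kg/m³.

0.00178 kg/m³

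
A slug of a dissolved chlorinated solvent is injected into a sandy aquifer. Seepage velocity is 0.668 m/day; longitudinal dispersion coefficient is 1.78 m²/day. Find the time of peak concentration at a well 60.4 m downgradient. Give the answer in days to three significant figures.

86.5 days

For the 1D instantaneous-source solution, setting ∂C/∂t = 0 at fixed x gives v²t² + 2Dt − x² = 0, so t = (√(D² + v²x²) − D)/v².
√(D² + v²x²) = √(1.78² + 0.668² × 60.4²) = 40.39; v² = 0.446224.
t = (40.39 − 1.78)/0.446224 = 86.5 days (vs. the pure-advection estimate x/v = 90.4 d).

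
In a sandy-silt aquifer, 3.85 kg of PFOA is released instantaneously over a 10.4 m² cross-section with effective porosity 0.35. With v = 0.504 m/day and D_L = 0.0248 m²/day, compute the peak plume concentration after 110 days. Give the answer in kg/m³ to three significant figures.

0.181 kg/m³

The peak of an instantaneous 1D plume sits at x = vt; there the Gaussian factor is 1 and C_max = M/(n_e·A·√(4πDt)), where n_e·A is the pore area the mass is dissolved in.
√(4πDt) = √(4π × 0.0248 × 110) = 5.855 m, so C_max = 3.85/(0.35 × 10.4 × 5.855) = 0.181 kg/m³.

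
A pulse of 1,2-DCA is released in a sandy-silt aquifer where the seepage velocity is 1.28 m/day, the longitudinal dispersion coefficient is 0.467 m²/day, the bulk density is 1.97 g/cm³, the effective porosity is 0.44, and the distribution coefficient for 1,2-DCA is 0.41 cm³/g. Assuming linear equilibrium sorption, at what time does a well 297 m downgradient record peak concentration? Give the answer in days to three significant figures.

Retardation factor R = 1 + ρ_b·K_d/n = 1 + 1.97 × 0.41/0.44 = 2.836.
Sorption retards both mechanisms: v_R = v/R = 0.4513 m/day, D_R = D/R = 0.1647 m²/day.
Peak time from v_R²t² + 2D_R t − x² = 0: t = (√(D_R² + v_R²x²) − D_R)/v_R².
√(D_R² + v_R²x²) = √(0.1647² + 0.4513² × 297²) = 134.0; v_R² = 0.2037.
t = (134.0 − 0.1647)/0.2037 = 657 days.

657 days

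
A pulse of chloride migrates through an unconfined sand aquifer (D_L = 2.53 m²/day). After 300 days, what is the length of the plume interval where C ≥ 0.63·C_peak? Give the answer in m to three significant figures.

The plume is Gaussian with σ = √(2Dt) = √(2 × 2.53 × 300) = 38.96 m.
C/C_peak = exp(−Δx²/(2σ²)) = 0.63 ⇒ Δx = σ·√(−2 ln 0.63) = 38.96 × 0.9613 = 37.45 m.
Width = 2Δx = 74.9 m.

74.9 m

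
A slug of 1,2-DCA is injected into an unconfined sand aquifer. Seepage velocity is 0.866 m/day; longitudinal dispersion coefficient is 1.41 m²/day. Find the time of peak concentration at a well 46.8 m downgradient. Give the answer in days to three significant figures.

For the 1D instantaneous-source solution, setting ∂C/∂t = 0 at fixed x gives v²t² + 2Dt − x² = 0, so t = (√(D² + v²x²) − D)/v².
√(D² + v²x²) = √(1.41² + 0.866² × 46.8²) = 40.55; v² = 0.749956.
t = (40.55 − 1.41)/0.749956 = 52.2 days (vs. the pure-advection estimate x/v = 54.0 d).

52.2 days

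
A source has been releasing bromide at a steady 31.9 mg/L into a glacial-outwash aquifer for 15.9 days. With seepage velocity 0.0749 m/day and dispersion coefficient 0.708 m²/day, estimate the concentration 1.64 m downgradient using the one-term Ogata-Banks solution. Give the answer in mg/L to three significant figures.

14.7 mg/L

For a continuous step input, C/C₀ ≈ ½·erfc((x−vt)/(2√(Dt))).
vt = 0.0749 × 15.9 = 1.19091 m and 2√(Dt) = 2√(0.708 × 15.9) = 6.710 m.
Argument (x−vt)/(2√(Dt)) = (1.64 − 1.19091)/6.710 = 0.06693; ½·erfc(0.06693) = 0.4623.
C = 31.9 × 0.4623 = 14.7 mg/L.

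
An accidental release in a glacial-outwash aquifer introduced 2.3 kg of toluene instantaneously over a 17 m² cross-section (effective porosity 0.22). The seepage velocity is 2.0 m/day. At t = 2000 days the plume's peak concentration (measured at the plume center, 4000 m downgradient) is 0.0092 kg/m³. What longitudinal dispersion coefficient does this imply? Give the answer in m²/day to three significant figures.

0.178 m²/day

At the plume center C_max = M/(n_e·A·√(4πDt)), so D = M²/(4πt·(n_e·A·C_max)²).
n_e·A·C_max = 0.22 × 17 × 0.0092 = 0.03441 kg/m.
D = 2.3²/(4π × 2000 × 0.03441²) = 0.178 m²/day.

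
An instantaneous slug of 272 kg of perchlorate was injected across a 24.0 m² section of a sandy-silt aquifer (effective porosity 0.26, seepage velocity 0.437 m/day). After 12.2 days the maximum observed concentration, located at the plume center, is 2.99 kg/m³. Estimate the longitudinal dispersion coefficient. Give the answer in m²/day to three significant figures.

At the plume center C_max = M/(n_e·A·√(4πDt)), so D = M²/(4πt·(n_e·A·C_max)²).
n_e·A·C_max = 0.26 × 24.0 × 2.99 = 18.66 kg/m.
D = 272²/(4π × 12.2 × 18.66²) = 1.39 m²/day.

1.39 m²/day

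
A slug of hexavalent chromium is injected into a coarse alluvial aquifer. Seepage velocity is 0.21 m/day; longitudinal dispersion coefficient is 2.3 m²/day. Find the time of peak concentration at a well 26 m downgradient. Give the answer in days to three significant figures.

For the 1D instantaneous-source solution, setting ∂C/∂t = 0 at fixed x gives v²t² + 2Dt − x² = 0, so t = (√(D² + v²x²) − D)/v².
√(D² + v²x²) = √(2.3² + 0.21² × 26²) = 5.925; v² = 0.0441.
t = (5.925 − 2.3)/0.0441 = 82.2 days (vs. the pure-advection estimate x/v = 124 d).

82.2 days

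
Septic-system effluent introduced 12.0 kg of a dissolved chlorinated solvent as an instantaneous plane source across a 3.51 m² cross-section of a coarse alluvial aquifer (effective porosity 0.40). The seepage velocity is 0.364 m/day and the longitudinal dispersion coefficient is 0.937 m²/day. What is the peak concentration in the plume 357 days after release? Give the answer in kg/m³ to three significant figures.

0.132 kg/m³

The peak of an instantaneous 1D plume sits at x = vt; there the Gaussian factor is 1 and C_max = M/(n_e·A·√(4πDt)), where n_e·A is the pore area the mass is dissolved in.
√(4πDt) = √(4π × 0.937 × 357) = 64.83 m, so C_max = 12.0/(0.40 × 3.51 × 64.83) = 0.132 kg/m³.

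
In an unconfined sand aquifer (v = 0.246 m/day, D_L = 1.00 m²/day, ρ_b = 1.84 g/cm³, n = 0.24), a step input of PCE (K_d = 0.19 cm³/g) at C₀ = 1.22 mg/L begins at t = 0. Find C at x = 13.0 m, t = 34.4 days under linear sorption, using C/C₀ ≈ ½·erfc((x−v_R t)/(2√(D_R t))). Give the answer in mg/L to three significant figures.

Retardation factor R = 1 + ρ_b·K_d/n = 1 + 1.84 × 0.19/0.24 = 2.457.
Sorption retards both mechanisms: v_R = v/R = 0.1001 m/day, D_R = D/R = 0.4070 m²/day.
v_R·t = 0.1001 × 34.4 = 3.44344 m; 2√(D_R t) = 7.484 m; argument = (13.0 − 3.44344)/7.484 = 1.277.
C = C₀ × ½·erfc(1.277) = 1.22 × 0.03546 = 0.0433 mg/L.

0.0433 mg/L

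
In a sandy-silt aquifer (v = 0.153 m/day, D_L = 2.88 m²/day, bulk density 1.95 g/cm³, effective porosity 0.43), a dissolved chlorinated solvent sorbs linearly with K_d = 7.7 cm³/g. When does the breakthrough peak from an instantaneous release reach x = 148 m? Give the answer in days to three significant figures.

30600 days

Retardation factor R = 1 + ρ_b·K_d/n = 1 + 1.95 × 7.7/0.43 = 35.92.
Sorption retards both mechanisms: v_R = v/R = 0.004259 m/day, D_R = D/R = 0.08018 m²/day.
Peak time from v_R²t² + 2D_R t − x² = 0: t = (√(D_R² + v_R²x²) − D_R)/v_R².
√(D_R² + v_R²x²) = √(0.08018² + 0.004259² × 148²) = 0.6354; v_R² = 1.814e-05.
t = (0.6354 − 0.08018)/1.814e-05 = 30600 days.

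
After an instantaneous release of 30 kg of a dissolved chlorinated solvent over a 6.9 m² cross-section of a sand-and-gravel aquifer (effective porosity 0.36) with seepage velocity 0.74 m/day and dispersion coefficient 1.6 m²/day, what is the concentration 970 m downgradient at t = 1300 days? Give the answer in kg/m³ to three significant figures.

0.0741 kg/m³

For an instantaneous plane source, C(x,t) = M/(n_e·A·√(4πDt)) · exp(−(x−vt)²/(4Dt)), with n_e·A the pore (flow) area.
Plume center vt = 0.74 × 1300 = 962 m, so the well at 970 m is 8 m downgradient of the peak.
√(4πDt) = 161.7 m, giving peak height M/(n_e·A·√(4πDt)) = 30/(0.36 × 6.9 × 161.7) = 0.07469 kg/m³.
(x−vt)²/(4Dt) = (8)²/(4 × 1.6 × 1300) = 0.007692; exp(−0.007692) = 0.9923.
C = 0.07469 × 0.9923 = 0.0741 kg/m³.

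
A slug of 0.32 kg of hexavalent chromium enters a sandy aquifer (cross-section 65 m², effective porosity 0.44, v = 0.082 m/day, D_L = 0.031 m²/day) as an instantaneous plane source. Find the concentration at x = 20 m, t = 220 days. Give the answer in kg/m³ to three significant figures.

0.00105 kg/m³

For an instantaneous plane source, C(x,t) = M/(n_e·A·√(4πDt)) · exp(−(x−vt)²/(4Dt)), with n_e·A the pore (flow) area.
Plume center vt = 0.082 × 220 = 18.04 m, so the well at 20 m is 1.96 m downgradient of the peak.
√(4πDt) = 9.258 m, giving peak height M/(n_e·A·√(4πDt)) = 0.32/(0.44 × 65 × 9.258) = 0.001209 kg/m³.
(x−vt)²/(4Dt) = (1.96)²/(4 × 0.031 × 220) = 0.1408; exp(−0.1408) = 0.8687.
C = 0.001209 × 0.8687 = 0.00105 kg/m³.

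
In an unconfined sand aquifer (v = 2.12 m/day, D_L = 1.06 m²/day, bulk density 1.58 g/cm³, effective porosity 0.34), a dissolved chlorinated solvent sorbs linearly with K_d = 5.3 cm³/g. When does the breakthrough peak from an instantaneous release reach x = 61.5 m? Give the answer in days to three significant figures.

737 days

Retardation factor R = 1 + ρ_b·K_d/n = 1 + 1.58 × 5.3/0.34 = 25.63.
Sorption retards both mechanisms: v_R = v/R = 0.08272 m/day, D_R = D/R = 0.04136 m²/day.
Peak time from v_R²t² + 2D_R t − x² = 0: t = (√(D_R² + v_R²x²) − D_R)/v_R².
√(D_R² + v_R²x²) = √(0.04136² + 0.08272² × 61.5²) = 5.087; v_R² = 0.006843.
t = (5.087 − 0.04136)/0.006843 = 737 days.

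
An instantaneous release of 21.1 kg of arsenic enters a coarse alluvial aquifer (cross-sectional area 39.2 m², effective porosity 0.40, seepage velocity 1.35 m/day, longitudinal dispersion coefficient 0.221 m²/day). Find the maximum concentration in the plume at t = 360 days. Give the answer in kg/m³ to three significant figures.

The peak of an instantaneous 1D plume sits at x = vt; there the Gaussian factor is 1 and C_max = M/(n_e·A·√(4πDt)), where n_e·A is the pore area the mass is dissolved in.
√(4πDt) = √(4π × 0.221 × 360) = 31.62 m, so C_max = 21.1/(0.40 × 39.2 × 31.62) = 0.0426 kg/m³.

0.0426 kg/m³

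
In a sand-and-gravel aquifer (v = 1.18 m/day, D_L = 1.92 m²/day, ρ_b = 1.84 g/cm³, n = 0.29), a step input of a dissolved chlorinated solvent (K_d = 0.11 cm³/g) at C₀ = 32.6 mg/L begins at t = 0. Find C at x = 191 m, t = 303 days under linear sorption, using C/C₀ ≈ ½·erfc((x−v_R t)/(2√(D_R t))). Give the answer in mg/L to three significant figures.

Retardation factor R = 1 + ρ_b·K_d/n = 1 + 1.84 × 0.11/0.29 = 1.698.
Sorption retards both mechanisms: v_R = v/R = 0.6949 m/day, D_R = D/R = 1.131 m²/day.
v_R·t = 0.6949 × 303 = 210.5547 m; 2√(D_R t) = 37.02 m; argument = (191 − 210.5547)/37.02 = -0.5282.
C = C₀ × ½·erfc(-0.5282) = 32.6 × 0.7725 = 25.2 mg/L.

25.2 mg/L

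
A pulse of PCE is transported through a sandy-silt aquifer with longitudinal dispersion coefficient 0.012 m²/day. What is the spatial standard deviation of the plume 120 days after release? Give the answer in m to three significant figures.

Dispersive spreading gives a Gaussian with σ² = 2Dt; advection only shifts the center.
σ = √(2 × 0.012 × 120) = 1.70 m.

1.70 m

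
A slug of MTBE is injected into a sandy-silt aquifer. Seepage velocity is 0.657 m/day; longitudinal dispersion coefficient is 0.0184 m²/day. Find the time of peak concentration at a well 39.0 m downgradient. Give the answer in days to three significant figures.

For the 1D instantaneous-source solution, setting ∂C/∂t = 0 at fixed x gives v²t² + 2Dt − x² = 0, so t = (√(D² + v²x²) − D)/v².
√(D² + v²x²) = √(0.0184² + 0.657² × 39.0²) = 25.62; v² = 0.431649.
t = (25.62 − 0.0184)/0.431649 = 59.3 days (vs. the pure-advection estimate x/v = 59.4 d).

59.3 days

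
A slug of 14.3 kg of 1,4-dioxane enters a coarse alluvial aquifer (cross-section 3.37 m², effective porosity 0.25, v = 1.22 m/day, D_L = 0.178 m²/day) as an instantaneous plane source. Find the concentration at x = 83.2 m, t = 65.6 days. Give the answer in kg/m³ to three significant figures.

1.13 kg/m³

For an instantaneous plane source, C(x,t) = M/(n_e·A·√(4πDt)) · exp(−(x−vt)²/(4Dt)), with n_e·A the pore (flow) area.
Plume center vt = 1.22 × 65.6 = 80.032 m, so the well at 83.2 m is 3.168 m downgradient of the peak.
√(4πDt) = 12.11 m, giving peak height M/(n_e·A·√(4πDt)) = 14.3/(0.25 × 3.37 × 12.11) = 1.402 kg/m³.
(x−vt)²/(4Dt) = (3.168)²/(4 × 0.178 × 65.6) = 0.2149; exp(−0.2149) = 0.8066.
C = 1.402 × 0.8066 = 1.13 kg/m³.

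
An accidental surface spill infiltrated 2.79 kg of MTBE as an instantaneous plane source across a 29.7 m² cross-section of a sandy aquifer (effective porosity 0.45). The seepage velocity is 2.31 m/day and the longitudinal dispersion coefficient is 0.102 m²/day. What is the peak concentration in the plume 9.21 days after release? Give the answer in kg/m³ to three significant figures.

0.0608 kg/m³

The peak of an instantaneous 1D plume sits at x = vt; there the Gaussian factor is 1 and C_max = M/(n_e·A·√(4πDt)), where n_e·A is the pore area the mass is dissolved in.
√(4πDt) = √(4π × 0.102 × 9.21) = 3.436 m, so C_max = 2.79/(0.45 × 29.7 × 3.436) = 0.0608 kg/m³.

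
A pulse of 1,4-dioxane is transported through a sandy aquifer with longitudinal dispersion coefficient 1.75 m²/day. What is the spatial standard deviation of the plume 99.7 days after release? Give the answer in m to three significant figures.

Dispersive spreading gives a Gaussian with σ² = 2Dt; advection only shifts the center.
σ = √(2 × 1.75 × 99.7) = 18.7 m.

18.7 m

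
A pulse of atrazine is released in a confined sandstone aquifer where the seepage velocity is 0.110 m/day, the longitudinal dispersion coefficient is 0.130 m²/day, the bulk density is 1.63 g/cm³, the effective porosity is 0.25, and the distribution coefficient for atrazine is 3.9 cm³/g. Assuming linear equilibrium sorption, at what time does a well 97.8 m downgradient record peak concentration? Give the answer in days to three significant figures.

Retardation factor R = 1 + ρ_b·K_d/n = 1 + 1.63 × 3.9/0.25 = 26.43.
Sorption retards both mechanisms: v_R = v/R = 0.004162 m/day, D_R = D/R = 0.004919 m²/day.
Peak time from v_R²t² + 2D_R t − x² = 0: t = (√(D_R² + v_R²x²) − D_R)/v_R².
√(D_R² + v_R²x²) = √(0.004919² + 0.004162² × 97.8²) = 0.4071; v_R² = 1.732e-05.
t = (0.4071 − 0.004919)/1.732e-05 = 23200 days.

23200 days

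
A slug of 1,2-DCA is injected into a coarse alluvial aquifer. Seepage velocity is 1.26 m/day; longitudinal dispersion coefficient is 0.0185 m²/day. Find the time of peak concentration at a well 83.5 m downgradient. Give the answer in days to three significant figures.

For the 1D instantaneous-source solution, setting ∂C/∂t = 0 at fixed x gives v²t² + 2Dt − x² = 0, so t = (√(D² + v²x²) − D)/v².
√(D² + v²x²) = √(0.0185² + 1.26² × 83.5²) = 105.2; v² = 1.5876.
t = (105.2 − 0.0185)/1.5876 = 66.3 days (vs. the pure-advection estimate x/v = 66.3 d).

66.3 days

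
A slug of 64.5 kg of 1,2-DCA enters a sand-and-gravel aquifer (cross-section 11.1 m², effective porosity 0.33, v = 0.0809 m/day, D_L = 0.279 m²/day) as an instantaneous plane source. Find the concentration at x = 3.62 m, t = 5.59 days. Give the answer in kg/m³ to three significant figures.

0.796 kg/m³

For an instantaneous plane source, C(x,t) = M/(n_e·A·√(4πDt)) · exp(−(x−vt)²/(4Dt)), with n_e·A the pore (flow) area.
Plume center vt = 0.0809 × 5.59 = 0.452231 m, so the well at 3.62 m is 3.167769 m downgradient of the peak.
√(4πDt) = 4.427 m, giving peak height M/(n_e·A·√(4πDt)) = 64.5/(0.33 × 11.1 × 4.427) = 3.978 kg/m³.
(x−vt)²/(4Dt) = (3.167769)²/(4 × 0.279 × 5.59) = 1.609; exp(−1.609) = 0.2001.
C = 3.978 × 0.2001 = 0.796 kg/m³.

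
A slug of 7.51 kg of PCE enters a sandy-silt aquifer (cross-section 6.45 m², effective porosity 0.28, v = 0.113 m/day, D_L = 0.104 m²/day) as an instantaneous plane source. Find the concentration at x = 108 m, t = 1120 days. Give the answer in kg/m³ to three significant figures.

For an instantaneous plane source, C(x,t) = M/(n_e·A·√(4πDt)) · exp(−(x−vt)²/(4Dt)), with n_e·A the pore (flow) area.
Plume center vt = 0.113 × 1120 = 126.56 m, so the well at 108 m is 18.56 m upgradient of the peak.
√(4πDt) = 38.26 m, giving peak height M/(n_e·A·√(4πDt)) = 7.51/(0.28 × 6.45 × 38.26) = 0.1087 kg/m³.
(x−vt)²/(4Dt) = (-18.56)²/(4 × 0.104 × 1120) = 0.7393; exp(−0.7393) = 0.4774.
C = 0.1087 × 0.4774 = 0.0519 kg/m³.

0.0519 kg/m³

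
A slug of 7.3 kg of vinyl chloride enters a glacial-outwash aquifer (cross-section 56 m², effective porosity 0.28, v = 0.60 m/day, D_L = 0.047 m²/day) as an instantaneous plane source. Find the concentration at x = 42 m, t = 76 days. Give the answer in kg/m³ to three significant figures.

For an instantaneous plane source, C(x,t) = M/(n_e·A·√(4πDt)) · exp(−(x−vt)²/(4Dt)), with n_e·A the pore (flow) area.
Plume center vt = 0.60 × 76 = 45.6 m, so the well at 42 m is 3.6 m upgradient of the peak.
√(4πDt) = 6.700 m, giving peak height M/(n_e·A·√(4πDt)) = 7.3/(0.28 × 56 × 6.700) = 0.06949 kg/m³.
(x−vt)²/(4Dt) = (-3.6)²/(4 × 0.047 × 76) = 0.9071; exp(−0.9071) = 0.4037.
C = 0.06949 × 0.4037 = 0.0281 kg/m³.

0.0281 kg/m³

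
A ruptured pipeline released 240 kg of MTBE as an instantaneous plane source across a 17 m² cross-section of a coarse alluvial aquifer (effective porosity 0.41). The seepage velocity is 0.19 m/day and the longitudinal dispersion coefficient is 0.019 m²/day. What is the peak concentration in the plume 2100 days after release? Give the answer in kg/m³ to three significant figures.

1.54 kg/m³

The peak of an instantaneous 1D plume sits at x = vt; there the Gaussian factor is 1 and C_max = M/(n_e·A·√(4πDt)), where n_e·A is the pore area the mass is dissolved in.
√(4πDt) = √(4π × 0.019 × 2100) = 22.39 m, so C_max = 240/(0.41 × 17 × 22.39) = 1.54 kg/m³.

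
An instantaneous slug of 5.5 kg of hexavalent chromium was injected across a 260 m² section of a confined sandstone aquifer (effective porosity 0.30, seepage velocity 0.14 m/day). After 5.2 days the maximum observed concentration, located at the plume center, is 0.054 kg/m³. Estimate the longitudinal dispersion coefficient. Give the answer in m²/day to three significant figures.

0.0261 m²/day

At the plume center C_max = M/(n_e·A·√(4πDt)), so D = M²/(4πt·(n_e·A·C_max)²).
n_e·A·C_max = 0.30 × 260 × 0.054 = 4.212 kg/m.
D = 5.5²/(4π × 5.2 × 4.212²) = 0.0261 m²/day.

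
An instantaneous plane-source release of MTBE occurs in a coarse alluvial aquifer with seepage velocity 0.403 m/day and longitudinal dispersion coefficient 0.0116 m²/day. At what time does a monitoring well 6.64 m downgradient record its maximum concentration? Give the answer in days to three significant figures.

16.4 days

For the 1D instantaneous-source solution, setting ∂C/∂t = 0 at fixed x gives v²t² + 2Dt − x² = 0, so t = (√(D² + v²x²) − D)/v².
√(D² + v²x²) = √(0.0116² + 0.403² × 6.64²) = 2.676; v² = 0.162409.
t = (2.676 − 0.0116)/0.162409 = 16.4 days (vs. the pure-advection estimate x/v = 16.5 d).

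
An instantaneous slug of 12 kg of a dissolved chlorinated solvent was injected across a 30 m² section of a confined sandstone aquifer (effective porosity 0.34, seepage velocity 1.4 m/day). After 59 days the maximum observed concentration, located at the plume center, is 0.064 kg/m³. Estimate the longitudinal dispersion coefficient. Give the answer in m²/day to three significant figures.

0.456 m²/day

At the plume center C_max = M/(n_e·A·√(4πDt)), so D = M²/(4πt·(n_e·A·C_max)²).
n_e·A·C_max = 0.34 × 30 × 0.064 = 0.6528 kg/m.
D = 12²/(4π × 59 × 0.6528²) = 0.456 m²/day.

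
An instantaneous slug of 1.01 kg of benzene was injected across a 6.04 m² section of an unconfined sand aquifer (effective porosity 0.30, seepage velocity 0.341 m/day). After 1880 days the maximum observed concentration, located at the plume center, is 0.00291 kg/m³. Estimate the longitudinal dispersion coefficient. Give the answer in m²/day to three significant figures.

At the plume center C_max = M/(n_e·A·√(4πDt)), so D = M²/(4πt·(n_e·A·C_max)²).
n_e·A·C_max = 0.30 × 6.04 × 0.00291 = 0.005273 kg/m.
D = 1.01²/(4π × 1880 × 0.005273²) = 1.55 m²/day.

1.55 m²/day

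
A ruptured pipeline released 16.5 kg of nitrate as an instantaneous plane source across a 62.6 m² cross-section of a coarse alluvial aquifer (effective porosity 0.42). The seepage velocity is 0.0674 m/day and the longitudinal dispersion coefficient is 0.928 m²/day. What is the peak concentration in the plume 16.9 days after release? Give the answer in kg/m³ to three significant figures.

The peak of an instantaneous 1D plume sits at x = vt; there the Gaussian factor is 1 and C_max = M/(n_e·A·√(4πDt)), where n_e·A is the pore area the mass is dissolved in.
√(4πDt) = √(4π × 0.928 × 16.9) = 14.04 m, so C_max = 16.5/(0.42 × 62.6 × 14.04) = 0.0447 kg/m³.

0.0447 kg/m³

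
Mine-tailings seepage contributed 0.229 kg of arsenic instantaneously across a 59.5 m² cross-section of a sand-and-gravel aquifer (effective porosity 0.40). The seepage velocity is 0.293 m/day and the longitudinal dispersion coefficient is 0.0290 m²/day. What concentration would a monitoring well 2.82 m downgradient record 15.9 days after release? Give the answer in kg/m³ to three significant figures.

0.000639 kg/m³

For an instantaneous plane source, C(x,t) = M/(n_e·A·√(4πDt)) · exp(−(x−vt)²/(4Dt)), with n_e·A the pore (flow) area.
Plume center vt = 0.293 × 15.9 = 4.6587 m, so the well at 2.82 m is 1.8387 m upgradient of the peak.
√(4πDt) = 2.407 m, giving peak height M/(n_e·A·√(4πDt)) = 0.229/(0.40 × 59.5 × 2.407) = 0.003997 kg/m³.
(x−vt)²/(4Dt) = (-1.8387)²/(4 × 0.0290 × 15.9) = 1.833; exp(−1.833) = 0.1599.
C = 0.003997 × 0.1599 = 0.000639 kg/m³.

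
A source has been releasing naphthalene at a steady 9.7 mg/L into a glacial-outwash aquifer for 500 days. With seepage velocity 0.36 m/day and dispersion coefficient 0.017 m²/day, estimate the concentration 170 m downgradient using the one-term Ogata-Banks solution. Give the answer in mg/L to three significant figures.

9.63 mg/L

For a continuous step input, C/C₀ ≈ ½·erfc((x−vt)/(2√(Dt))).
vt = 0.36 × 500 = 180 m and 2√(Dt) = 2√(0.017 × 500) = 5.831 m.
Argument (x−vt)/(2√(Dt)) = (170 − 180)/5.831 = -1.715; ½·erfc(-1.715) = 0.9924.
C = 9.7 × 0.9924 = 9.63 mg/L.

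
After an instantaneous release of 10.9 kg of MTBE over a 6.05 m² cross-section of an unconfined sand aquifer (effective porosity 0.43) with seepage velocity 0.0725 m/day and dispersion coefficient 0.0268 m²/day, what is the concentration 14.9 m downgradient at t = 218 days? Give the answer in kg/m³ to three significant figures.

0.472 kg/m³

For an instantaneous plane source, C(x,t) = M/(n_e·A·√(4πDt)) · exp(−(x−vt)²/(4Dt)), with n_e·A the pore (flow) area.
Plume center vt = 0.0725 × 218 = 15.805 m, so the well at 14.9 m is 0.905 m upgradient of the peak.
√(4πDt) = 8.568 m, giving peak height M/(n_e·A·√(4πDt)) = 10.9/(0.43 × 6.05 × 8.568) = 0.4890 kg/m³.
(x−vt)²/(4Dt) = (-0.905)²/(4 × 0.0268 × 218) = 0.03505; exp(−0.03505) = 0.9656.
C = 0.4890 × 0.9656 = 0.472 kg/m³.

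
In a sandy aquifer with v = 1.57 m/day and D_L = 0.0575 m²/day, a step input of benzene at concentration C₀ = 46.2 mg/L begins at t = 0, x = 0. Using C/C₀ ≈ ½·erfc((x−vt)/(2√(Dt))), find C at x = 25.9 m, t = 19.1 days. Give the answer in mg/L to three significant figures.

46.1 mg/L

For a continuous step input, C/C₀ ≈ ½·erfc((x−vt)/(2√(Dt))).
vt = 1.57 × 19.1 = 29.987 m and 2√(Dt) = 2√(0.0575 × 19.1) = 2.096 m.
Argument (x−vt)/(2√(Dt)) = (25.9 − 29.987)/2.096 = -1.950; ½·erfc(-1.950) = 0.9971.
C = 46.2 × 0.9971 = 46.1 mg/L.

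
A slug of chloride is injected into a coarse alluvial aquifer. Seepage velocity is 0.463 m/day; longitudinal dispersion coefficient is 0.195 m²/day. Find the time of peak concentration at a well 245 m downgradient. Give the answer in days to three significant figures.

For the 1D instantaneous-source solution, setting ∂C/∂t = 0 at fixed x gives v²t² + 2Dt − x² = 0, so t = (√(D² + v²x²) − D)/v².
√(D² + v²x²) = √(0.195² + 0.463² × 245²) = 113.4; v² = 0.214369.
t = (113.4 − 0.195)/0.214369 = 528 days (vs. the pure-advection estimate x/v = 529 d).

528 days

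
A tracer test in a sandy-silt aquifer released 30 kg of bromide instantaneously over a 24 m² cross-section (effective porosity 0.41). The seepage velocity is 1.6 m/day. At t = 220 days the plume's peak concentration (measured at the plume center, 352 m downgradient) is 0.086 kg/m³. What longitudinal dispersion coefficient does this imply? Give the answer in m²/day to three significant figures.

0.455 m²/day

At the plume center C_max = M/(n_e·A·√(4πDt)), so D = M²/(4πt·(n_e·A·C_max)²).
n_e·A·C_max = 0.41 × 24 × 0.086 = 0.8462 kg/m.
D = 30²/(4π × 220 × 0.8462²) = 0.455 m²/day.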